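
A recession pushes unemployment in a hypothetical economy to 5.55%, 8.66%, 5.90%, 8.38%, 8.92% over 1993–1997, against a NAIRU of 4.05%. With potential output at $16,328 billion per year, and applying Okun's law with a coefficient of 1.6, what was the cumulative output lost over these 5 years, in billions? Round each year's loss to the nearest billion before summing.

$4,482 billion

Year 1993: gap = -1.6 × (5.55 - 4.05) = -2.4%, loss ≈ 16328 × 2.4/100 ≈ 392.
Year 1994: gap = -1.6 × (8.66 - 4.05) = -7.376%, loss ≈ 16328 × 7.376/100 ≈ 1204.
Year 1995: gap = -1.6 × (5.9 - 4.05) = -2.96%, loss ≈ 16328 × 2.96/100 ≈ 483.
Year 1996: gap = -1.6 × (8.38 - 4.05) = -6.928%, loss ≈ 16328 × 6.928/100 ≈ 1131.
Year 1997: gap = -1.6 × (8.92 - 4.05) = -7.792%, loss ≈ 16328 × 7.792/100 ≈ 1272.
Total lost output = 392 + 1204 + 483 + 1131 + 1272 = 4482 billion.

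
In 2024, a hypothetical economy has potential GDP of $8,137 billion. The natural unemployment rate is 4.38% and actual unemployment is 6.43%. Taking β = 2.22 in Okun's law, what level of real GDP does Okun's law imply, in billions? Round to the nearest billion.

Unemployment gap = 6.43 - 4.38 = 2.05 points, so the output gap is -2.22 × 2.05 = -4.551%.
Actual GDP = 8137 × (1 - 4.551/100) = 8137 × 0.95449 ≈ 7767 billion.

$7,767 billion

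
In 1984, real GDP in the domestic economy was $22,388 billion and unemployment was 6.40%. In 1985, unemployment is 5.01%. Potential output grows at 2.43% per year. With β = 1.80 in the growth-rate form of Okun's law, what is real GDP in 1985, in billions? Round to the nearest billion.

Δu = 5.01 - 6.4 = -1.39 points.
Okun's law (growth form): g_Y = g_Y* - β × Δu = 2.43 - 1.80 × (-1.39) = 2.43 + 2.502 = 4.932%.
Real GDP in the next year = 22388 × (1 + 4.932/100) = 22388 × 1.04932 ≈ 23492 billion.

$23,492 billion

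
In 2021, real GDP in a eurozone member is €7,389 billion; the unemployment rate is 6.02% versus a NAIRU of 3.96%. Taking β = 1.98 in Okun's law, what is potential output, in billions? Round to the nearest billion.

€7,703 billion

Unemployment gap = 6.02 - 3.96 = 2.06 points, so output gap = -1.98 × 2.06 = -4.0788%.
Since Y = Y* × (1 + gap/100), Y* = 7389/0.959212 ≈ 7703 billion.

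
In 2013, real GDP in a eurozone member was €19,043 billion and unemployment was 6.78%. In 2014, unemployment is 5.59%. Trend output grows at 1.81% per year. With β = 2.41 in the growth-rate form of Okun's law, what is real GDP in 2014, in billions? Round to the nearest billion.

Δu = 5.59 - 6.78 = -1.19 points.
Okun's law (growth form): g_Y = g_Y* - β × Δu = 1.81 - 2.41 × (-1.19) = 1.81 + 2.8679 = 4.6779%.
Real GDP in the next year = 19043 × (1 + 4.6779/100) = 19043 × 1.046779 ≈ 19934 billion.

€19,934 billion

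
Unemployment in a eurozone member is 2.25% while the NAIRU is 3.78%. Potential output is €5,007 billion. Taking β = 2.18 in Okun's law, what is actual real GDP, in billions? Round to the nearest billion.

Unemployment gap = 2.25 - 3.78 = -1.53 points, so the output gap is -2.18 × (-1.53) = 3.3354%.
Actual GDP = 5007 × (1 + 3.3354/100) = 5007 × 1.033354 ≈ 5174 billion.

€5,174 billion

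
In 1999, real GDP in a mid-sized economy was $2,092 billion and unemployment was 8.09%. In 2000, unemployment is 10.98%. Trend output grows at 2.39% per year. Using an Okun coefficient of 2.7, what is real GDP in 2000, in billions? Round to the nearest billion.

Δu = 10.98 - 8.09 = 2.89 points.
Okun's law (growth form): g_Y = g_Y* - β × Δu = 2.39 - 2.7 × (2.89) = 2.39 - 7.803 = -5.413%.
Real GDP in the next year = 2092 × (1 - 5.413/100) = 2092 × 0.94587 ≈ 1979 billion.

$1,979 billion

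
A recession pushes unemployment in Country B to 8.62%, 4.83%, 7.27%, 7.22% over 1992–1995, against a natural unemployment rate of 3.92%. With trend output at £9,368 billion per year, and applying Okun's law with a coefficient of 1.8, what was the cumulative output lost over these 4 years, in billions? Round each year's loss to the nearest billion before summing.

Year 1992: gap = -1.8 × (8.62 - 3.92) = -8.46%, loss ≈ 9368 × 8.46/100 ≈ 793.
Year 1993: gap = -1.8 × (4.83 - 3.92) = -1.638%, loss ≈ 9368 × 1.638/100 ≈ 153.
Year 1994: gap = -1.8 × (7.27 - 3.92) = -6.03%, loss ≈ 9368 × 6.03/100 ≈ 565.
Year 1995: gap = -1.8 × (7.22 - 3.92) = -5.94%, loss ≈ 9368 × 5.94/100 ≈ 556.
Total lost output = 793 + 153 + 565 + 556 = 2067 billion.

£2,067 billion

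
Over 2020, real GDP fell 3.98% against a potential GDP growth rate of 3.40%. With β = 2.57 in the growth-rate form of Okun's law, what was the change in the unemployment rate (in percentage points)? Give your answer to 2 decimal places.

Growth-rate Okun's law: g_Y = g_Y* - β × Δu, so Δu = (g_Y* - g_Y)/β.
Δu = (3.4 + 3.98)/2.57 = 7.38/2.57 = 2.87 percentage points.

2.87 percentage points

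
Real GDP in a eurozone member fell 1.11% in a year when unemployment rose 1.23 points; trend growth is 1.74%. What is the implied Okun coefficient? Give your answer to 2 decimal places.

β ≈ 2.32

Growth form: g_Y = g_Y* - β × Δu, so β = (g_Y* - g_Y)/Δu.
β = (1.74 + 1.11)/1.23 = 2.85/1.23 = 2.32.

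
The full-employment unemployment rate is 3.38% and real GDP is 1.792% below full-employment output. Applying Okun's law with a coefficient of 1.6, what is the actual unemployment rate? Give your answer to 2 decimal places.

4.50%

From Okun's law, u - u* = -(output gap)/β = -(-1.792)/1.6 = 1.12 points.
So u = 3.38 + 1.12 = 4.50%.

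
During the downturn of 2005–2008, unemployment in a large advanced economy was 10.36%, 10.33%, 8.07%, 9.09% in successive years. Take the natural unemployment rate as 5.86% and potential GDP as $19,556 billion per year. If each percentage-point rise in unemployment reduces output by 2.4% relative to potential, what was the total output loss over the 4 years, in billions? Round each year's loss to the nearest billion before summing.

$6,763 billion

Year 2005: gap = -2.4 × (10.36 - 5.86) = -10.8%, loss ≈ 19556 × 10.8/100 ≈ 2112.
Year 2006: gap = -2.4 × (10.33 - 5.86) = -10.728%, loss ≈ 19556 × 10.728/100 ≈ 2098.
Year 2007: gap = -2.4 × (8.07 - 5.86) = -5.304%, loss ≈ 19556 × 5.304/100 ≈ 1037.
Year 2008: gap = -2.4 × (9.09 - 5.86) = -7.752%, loss ≈ 19556 × 7.752/100 ≈ 1516.
Total lost output = 2112 + 2098 + 1037 + 1516 = 6763 billion.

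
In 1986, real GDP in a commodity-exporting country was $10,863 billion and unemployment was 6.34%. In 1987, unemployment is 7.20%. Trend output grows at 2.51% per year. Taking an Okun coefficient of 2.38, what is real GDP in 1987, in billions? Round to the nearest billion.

$10,913 billion

Δu = 7.2 - 6.34 = 0.86 points.
Okun's law (growth form): g_Y = g_Y* - β × Δu = 2.51 - 2.38 × (0.86) = 2.51 - 2.0468 = 0.4632%.
Real GDP in the next year = 10863 × (1 + 0.4632/100) = 10863 × 1.004632 ≈ 10913 billion.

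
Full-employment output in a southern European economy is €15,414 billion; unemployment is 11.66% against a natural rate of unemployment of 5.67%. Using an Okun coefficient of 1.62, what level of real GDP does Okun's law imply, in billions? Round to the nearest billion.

Unemployment gap = 11.66 - 5.67 = 5.99 points, so the output gap is -1.62 × 5.99 = -9.7038%.
Actual GDP = 15414 × (1 - 9.7038/100) = 15414 × 0.902962 ≈ 13918 billion.

€13,918 billion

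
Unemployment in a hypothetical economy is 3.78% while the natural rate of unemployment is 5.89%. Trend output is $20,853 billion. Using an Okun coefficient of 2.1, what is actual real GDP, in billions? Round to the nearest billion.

$21,777 billion

Unemployment gap = 3.78 - 5.89 = -2.11 points, so the output gap is -2.1 × (-2.11) = 4.431%.
Actual GDP = 20853 × (1 + 4.431/100) = 20853 × 1.04431 ≈ 21777 billion.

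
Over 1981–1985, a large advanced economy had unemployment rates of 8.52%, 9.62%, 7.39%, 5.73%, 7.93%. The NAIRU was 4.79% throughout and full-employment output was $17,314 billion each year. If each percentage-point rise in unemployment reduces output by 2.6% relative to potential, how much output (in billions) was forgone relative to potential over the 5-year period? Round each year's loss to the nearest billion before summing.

$6,860 billion

Year 1981: gap = -2.6 × (8.52 - 4.79) = -9.698%, loss ≈ 17314 × 9.698/100 ≈ 1679.
Year 1982: gap = -2.6 × (9.62 - 4.79) = -12.558%, loss ≈ 17314 × 12.558/100 ≈ 2174.
Year 1983: gap = -2.6 × (7.39 - 4.79) = -6.76%, loss ≈ 17314 × 6.76/100 ≈ 1170.
Year 1984: gap = -2.6 × (5.73 - 4.79) = -2.444%, loss ≈ 17314 × 2.444/100 ≈ 423.
Year 1985: gap = -2.6 × (7.93 - 4.79) = -8.164%, loss ≈ 17314 × 8.164/100 ≈ 1414.
Total lost output = 1679 + 2174 + 1170 + 423 + 1414 = 6860 billion.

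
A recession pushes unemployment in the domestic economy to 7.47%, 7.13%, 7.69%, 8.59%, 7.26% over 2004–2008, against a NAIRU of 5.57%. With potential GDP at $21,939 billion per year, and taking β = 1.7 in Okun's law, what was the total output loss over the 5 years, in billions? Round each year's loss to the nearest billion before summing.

$3,838 billion

Year 2004: gap = -1.7 × (7.47 - 5.57) = -3.23%, loss ≈ 21939 × 3.23/100 ≈ 709.
Year 2005: gap = -1.7 × (7.13 - 5.57) = -2.652%, loss ≈ 21939 × 2.652/100 ≈ 582.
Year 2006: gap = -1.7 × (7.69 - 5.57) = -3.604%, loss ≈ 21939 × 3.604/100 ≈ 791.
Year 2007: gap = -1.7 × (8.59 - 5.57) = -5.134%, loss ≈ 21939 × 5.134/100 ≈ 1126.
Year 2008: gap = -1.7 × (7.26 - 5.57) = -2.873%, loss ≈ 21939 × 2.873/100 ≈ 630.
Total lost output = 709 + 582 + 791 + 1126 + 630 = 3838 billion.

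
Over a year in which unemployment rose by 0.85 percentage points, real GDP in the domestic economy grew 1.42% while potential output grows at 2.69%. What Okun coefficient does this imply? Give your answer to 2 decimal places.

β ≈ 1.49

Growth form: g_Y = g_Y* - β × Δu, so β = (g_Y* - g_Y)/Δu.
β = (2.69 - 1.42)/0.85 = 1.27/0.85 = 1.49.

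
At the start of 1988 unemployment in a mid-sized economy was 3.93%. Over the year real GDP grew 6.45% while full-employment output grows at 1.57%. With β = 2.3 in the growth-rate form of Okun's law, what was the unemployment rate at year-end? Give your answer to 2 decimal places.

Growth-rate Okun's law: g_Y = g_Y* - β × Δu, so Δu = (g_Y* - g_Y)/β.
Δu = (1.57 - 6.45)/2.3 = -4.88/2.3 = -2.12 percentage points.
Year-end unemployment = 3.93 - 2.12 = 1.81%.

1.81%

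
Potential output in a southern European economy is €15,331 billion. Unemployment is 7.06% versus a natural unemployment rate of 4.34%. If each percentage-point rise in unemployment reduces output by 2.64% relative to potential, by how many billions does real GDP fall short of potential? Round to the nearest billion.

€1,101 billion

Output gap = -2.64 × (7.06 - 4.34) = -2.64 × 2.72 = -7.1808%.
Actual GDP ≈ 15331 × 0.928192 ≈ 14230 billion, so the shortfall is 15331 - 14230 = 1101 billion.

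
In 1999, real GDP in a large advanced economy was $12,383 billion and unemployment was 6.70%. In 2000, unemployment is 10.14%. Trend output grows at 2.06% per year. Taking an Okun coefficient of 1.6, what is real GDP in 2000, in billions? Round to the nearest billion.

Δu = 10.14 - 6.7 = 3.44 points.
Okun's law (growth form): g_Y = g_Y* - β × Δu = 2.06 - 1.6 × (3.44) = 2.06 - 5.504 = -3.444%.
Real GDP in the next year = 12383 × (1 - 3.444/100) = 12383 × 0.96556 ≈ 11957 billion.

$11,957 billion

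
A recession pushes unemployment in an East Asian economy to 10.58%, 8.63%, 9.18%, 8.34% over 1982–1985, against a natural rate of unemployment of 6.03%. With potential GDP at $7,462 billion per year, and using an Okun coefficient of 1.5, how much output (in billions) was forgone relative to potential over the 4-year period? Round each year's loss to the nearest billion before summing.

Year 1982: gap = -1.5 × (10.58 - 6.03) = -6.825%, loss ≈ 7462 × 6.825/100 ≈ 509.
Year 1983: gap = -1.5 × (8.63 - 6.03) = -3.9%, loss ≈ 7462 × 3.9/100 ≈ 291.
Year 1984: gap = -1.5 × (9.18 - 6.03) = -4.725%, loss ≈ 7462 × 4.725/100 ≈ 353.
Year 1985: gap = -1.5 × (8.34 - 6.03) = -3.465%, loss ≈ 7462 × 3.465/100 ≈ 259.
Total lost output = 509 + 291 + 353 + 259 = 1412 billion.

$1,412 billion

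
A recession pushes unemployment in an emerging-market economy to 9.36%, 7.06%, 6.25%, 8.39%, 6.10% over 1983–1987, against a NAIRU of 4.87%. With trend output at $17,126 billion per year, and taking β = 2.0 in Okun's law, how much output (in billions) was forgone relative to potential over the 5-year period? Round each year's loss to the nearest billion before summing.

Year 1983: gap = -2.0 × (9.36 - 4.87) = -8.98%, loss ≈ 17126 × 8.98/100 ≈ 1538.
Year 1984: gap = -2.0 × (7.06 - 4.87) = -4.38%, loss ≈ 17126 × 4.38/100 ≈ 750.
Year 1985: gap = -2.0 × (6.25 - 4.87) = -2.76%, loss ≈ 17126 × 2.76/100 ≈ 473.
Year 1986: gap = -2.0 × (8.39 - 4.87) = -7.04%, loss ≈ 17126 × 7.04/100 ≈ 1206.
Year 1987: gap = -2.0 × (6.1 - 4.87) = -2.46%, loss ≈ 17126 × 2.46/100 ≈ 421.
Total lost output = 1538 + 750 + 473 + 1206 + 421 = 4388 billion.

$4,388 billion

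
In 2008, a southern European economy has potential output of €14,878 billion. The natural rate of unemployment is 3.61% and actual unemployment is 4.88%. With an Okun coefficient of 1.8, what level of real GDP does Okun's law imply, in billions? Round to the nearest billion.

Unemployment gap = 4.88 - 3.61 = 1.27 points, so the output gap is -1.8 × 1.27 = -2.286%.
Actual GDP = 14878 × (1 - 2.286/100) = 14878 × 0.97714 ≈ 14538 billion.

€14,538 billion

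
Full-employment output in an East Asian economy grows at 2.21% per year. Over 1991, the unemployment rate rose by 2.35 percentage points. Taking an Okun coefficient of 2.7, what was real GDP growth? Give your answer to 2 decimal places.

-4.14%

Growth-rate Okun's law: g_Y = g_Y* - β × Δu.
g_Y = 2.21 - 2.7 × (2.35) = 2.21 - 6.345 = -4.135%, i.e. -4.14% to 2 d.p.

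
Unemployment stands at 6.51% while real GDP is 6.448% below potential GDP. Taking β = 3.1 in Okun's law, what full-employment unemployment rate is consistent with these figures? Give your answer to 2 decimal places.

4.43%

From Okun's law, u - u* = -(output gap)/β = -(-6.448)/3.1 = 2.08 points.
So u* = 6.51 - 2.08 = 4.43%.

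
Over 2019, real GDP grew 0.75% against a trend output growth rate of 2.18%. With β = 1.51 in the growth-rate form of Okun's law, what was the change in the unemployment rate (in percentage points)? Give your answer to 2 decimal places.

0.95 percentage points

Growth-rate Okun's law: g_Y = g_Y* - β × Δu, so Δu = (g_Y* - g_Y)/β.
Δu = (2.18 - 0.75)/1.51 = 1.43/1.51 = 0.95 percentage points.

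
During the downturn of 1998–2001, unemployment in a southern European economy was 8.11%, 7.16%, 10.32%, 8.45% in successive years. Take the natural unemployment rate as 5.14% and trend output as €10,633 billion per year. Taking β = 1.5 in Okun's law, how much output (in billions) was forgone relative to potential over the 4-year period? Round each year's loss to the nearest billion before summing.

Year 1998: gap = -1.5 × (8.11 - 5.14) = -4.455%, loss ≈ 10633 × 4.455/100 ≈ 474.
Year 1999: gap = -1.5 × (7.16 - 5.14) = -3.03%, loss ≈ 10633 × 3.03/100 ≈ 322.
Year 2000: gap = -1.5 × (10.32 - 5.14) = -7.77%, loss ≈ 10633 × 7.77/100 ≈ 826.
Year 2001: gap = -1.5 × (8.45 - 5.14) = -4.965%, loss ≈ 10633 × 4.965/100 ≈ 528.
Total lost output = 474 + 322 + 826 + 528 = 2150 billion.

€2,150 billion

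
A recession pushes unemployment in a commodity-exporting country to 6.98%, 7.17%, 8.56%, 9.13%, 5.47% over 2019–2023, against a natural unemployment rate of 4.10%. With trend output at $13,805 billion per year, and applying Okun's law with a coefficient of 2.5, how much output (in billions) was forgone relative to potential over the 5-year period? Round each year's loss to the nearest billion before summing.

$5,802 billion

Year 2019: gap = -2.5 × (6.98 - 4.1) = -7.2%, loss ≈ 13805 × 7.2/100 ≈ 994.
Year 2020: gap = -2.5 × (7.17 - 4.1) = -7.675%, loss ≈ 13805 × 7.675/100 ≈ 1060.
Year 2021: gap = -2.5 × (8.56 - 4.1) = -11.15%, loss ≈ 13805 × 11.15/100 ≈ 1539.
Year 2022: gap = -2.5 × (9.13 - 4.1) = -12.575%, loss ≈ 13805 × 12.575/100 ≈ 1736.
Year 2023: gap = -2.5 × (5.47 - 4.1) = -3.425%, loss ≈ 13805 × 3.425/100 ≈ 473.
Total lost output = 994 + 1060 + 1539 + 1736 + 473 = 5802 billion.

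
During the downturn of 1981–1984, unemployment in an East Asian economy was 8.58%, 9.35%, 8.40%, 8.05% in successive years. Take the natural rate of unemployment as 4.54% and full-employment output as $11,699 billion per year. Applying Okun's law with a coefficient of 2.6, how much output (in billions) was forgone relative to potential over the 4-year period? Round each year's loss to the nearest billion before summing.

Year 1981: gap = -2.6 × (8.58 - 4.54) = -10.504%, loss ≈ 11699 × 10.504/100 ≈ 1229.
Year 1982: gap = -2.6 × (9.35 - 4.54) = -12.506%, loss ≈ 11699 × 12.506/100 ≈ 1463.
Year 1983: gap = -2.6 × (8.4 - 4.54) = -10.036%, loss ≈ 11699 × 10.036/100 ≈ 1174.
Year 1984: gap = -2.6 × (8.05 - 4.54) = -9.126%, loss ≈ 11699 × 9.126/100 ≈ 1068.
Total lost output = 1229 + 1463 + 1174 + 1068 = 4934 billion.

$4,934 billion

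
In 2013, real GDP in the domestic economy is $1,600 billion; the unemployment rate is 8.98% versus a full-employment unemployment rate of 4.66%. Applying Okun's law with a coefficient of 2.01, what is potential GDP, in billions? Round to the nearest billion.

$1,752 billion

Unemployment gap = 8.98 - 4.66 = 4.32 points, so output gap = -2.01 × 4.32 = -8.6832%.
Since Y = Y* × (1 + gap/100), Y* = 1600/0.913168 ≈ 1752 billion.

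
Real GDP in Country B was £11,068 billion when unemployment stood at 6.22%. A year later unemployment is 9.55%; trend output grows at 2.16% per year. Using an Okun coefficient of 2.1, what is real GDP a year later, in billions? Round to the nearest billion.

£10,533 billion

Δu = 9.55 - 6.22 = 3.33 points.
Okun's law (growth form): g_Y = g_Y* - β × Δu = 2.16 - 2.1 × (3.33) = 2.16 - 6.993 = -4.833%.
Real GDP in the next year = 11068 × (1 - 4.833/100) = 11068 × 0.95167 ≈ 10533 billion.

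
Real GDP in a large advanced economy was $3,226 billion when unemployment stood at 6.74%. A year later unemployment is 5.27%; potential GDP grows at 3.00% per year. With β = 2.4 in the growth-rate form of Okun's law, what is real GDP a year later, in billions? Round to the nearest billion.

Δu = 5.27 - 6.74 = -1.47 points.
Okun's law (growth form): g_Y = g_Y* - β × Δu = 3.00 - 2.4 × (-1.47) = 3 + 3.528 = 6.528%.
Real GDP in the next year = 3226 × (1 + 6.528/100) = 3226 × 1.06528 ≈ 3437 billion.

$3,437 billion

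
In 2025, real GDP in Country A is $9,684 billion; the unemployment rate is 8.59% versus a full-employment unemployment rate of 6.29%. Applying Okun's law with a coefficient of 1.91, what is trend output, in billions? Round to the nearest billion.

Unemployment gap = 8.59 - 6.29 = 2.3 points, so output gap = -1.91 × 2.3 = -4.393%.
Since Y = Y* × (1 + gap/100), Y* = 9684/0.95607 ≈ 10129 billion.

$10,129 billion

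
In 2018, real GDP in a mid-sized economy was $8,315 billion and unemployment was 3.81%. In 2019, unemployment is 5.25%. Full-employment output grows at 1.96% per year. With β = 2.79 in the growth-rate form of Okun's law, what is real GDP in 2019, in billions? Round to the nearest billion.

$8,144 billion

Δu = 5.25 - 3.81 = 1.44 points.
Okun's law (growth form): g_Y = g_Y* - β × Δu = 1.96 - 2.79 × (1.44) = 1.96 - 4.0176 = -2.0576%.
Real GDP in the next year = 8315 × (1 - 2.0576/100) = 8315 × 0.979424 ≈ 8144 billion.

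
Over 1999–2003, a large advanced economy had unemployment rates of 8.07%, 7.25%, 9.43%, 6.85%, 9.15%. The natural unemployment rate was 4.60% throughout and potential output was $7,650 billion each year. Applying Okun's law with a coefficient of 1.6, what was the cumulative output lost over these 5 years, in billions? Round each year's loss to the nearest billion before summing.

$2,172 billion

Year 1999: gap = -1.6 × (8.07 - 4.6) = -5.552%, loss ≈ 7650 × 5.552/100 ≈ 425.
Year 2000: gap = -1.6 × (7.25 - 4.6) = -4.24%, loss ≈ 7650 × 4.24/100 ≈ 324.
Year 2001: gap = -1.6 × (9.43 - 4.6) = -7.728%, loss ≈ 7650 × 7.728/100 ≈ 591.
Year 2002: gap = -1.6 × (6.85 - 4.6) = -3.6%, loss ≈ 7650 × 3.6/100 ≈ 275.
Year 2003: gap = -1.6 × (9.15 - 4.6) = -7.28%, loss ≈ 7650 × 7.28/100 ≈ 557.
Total lost output = 425 + 324 + 591 + 275 + 557 = 2172 billion.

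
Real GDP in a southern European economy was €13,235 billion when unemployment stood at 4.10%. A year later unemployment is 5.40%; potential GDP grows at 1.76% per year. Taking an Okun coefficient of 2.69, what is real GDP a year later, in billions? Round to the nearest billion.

€13,005 billion

Δu = 5.4 - 4.1 = 1.3 points.
Okun's law (growth form): g_Y = g_Y* - β × Δu = 1.76 - 2.69 × (1.30) = 1.76 - 3.497 = -1.737%.
Real GDP in the next year = 13235 × (1 - 1.737/100) = 13235 × 0.98263 ≈ 13005 billion.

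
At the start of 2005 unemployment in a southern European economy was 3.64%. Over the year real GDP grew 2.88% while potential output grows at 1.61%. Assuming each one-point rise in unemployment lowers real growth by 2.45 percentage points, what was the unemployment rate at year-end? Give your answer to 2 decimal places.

Growth-rate Okun's law: g_Y = g_Y* - β × Δu, so Δu = (g_Y* - g_Y)/β.
Δu = (1.61 - 2.88)/2.45 = -1.27/2.45 = -0.52 percentage points.
Year-end unemployment = 3.64 - 0.52 = 3.12%.

3.12%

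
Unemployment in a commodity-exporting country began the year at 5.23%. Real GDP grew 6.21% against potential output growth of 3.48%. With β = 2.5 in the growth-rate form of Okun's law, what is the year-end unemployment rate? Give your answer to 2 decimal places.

Growth-rate Okun's law: g_Y = g_Y* - β × Δu, so Δu = (g_Y* - g_Y)/β.
Δu = (3.48 - 6.21)/2.5 = -2.73/2.5 = -1.09 percentage points.
Year-end unemployment = 5.23 - 1.09 = 4.14%.

4.14%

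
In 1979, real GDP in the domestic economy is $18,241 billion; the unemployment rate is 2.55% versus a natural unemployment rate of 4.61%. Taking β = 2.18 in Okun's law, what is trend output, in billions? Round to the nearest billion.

Unemployment gap = 2.55 - 4.61 = -2.06 points, so output gap = -2.18 × (-2.06) = 4.4908%.
Since Y = Y* × (1 + gap/100), Y* = 18241/1.044908 ≈ 17457 billion.

$17,457 billion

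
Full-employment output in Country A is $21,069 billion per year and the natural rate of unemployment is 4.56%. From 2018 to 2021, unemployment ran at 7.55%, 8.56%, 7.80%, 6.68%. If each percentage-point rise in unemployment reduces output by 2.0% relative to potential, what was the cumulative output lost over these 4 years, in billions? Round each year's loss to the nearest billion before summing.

Year 2018: gap = -2.0 × (7.55 - 4.56) = -5.98%, loss ≈ 21069 × 5.98/100 ≈ 1260.
Year 2019: gap = -2.0 × (8.56 - 4.56) = -8%, loss ≈ 21069 × 8/100 ≈ 1686.
Year 2020: gap = -2.0 × (7.8 - 4.56) = -6.48%, loss ≈ 21069 × 6.48/100 ≈ 1365.
Year 2021: gap = -2.0 × (6.68 - 4.56) = -4.24%, loss ≈ 21069 × 4.24/100 ≈ 893.
Total lost output = 1260 + 1686 + 1365 + 893 = 5204 billion.

$5,204 billion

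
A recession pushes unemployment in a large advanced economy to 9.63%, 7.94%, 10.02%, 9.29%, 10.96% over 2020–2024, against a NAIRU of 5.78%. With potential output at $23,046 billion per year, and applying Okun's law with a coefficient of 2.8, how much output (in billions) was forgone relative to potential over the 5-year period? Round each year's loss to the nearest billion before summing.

Year 2020: gap = -2.8 × (9.63 - 5.78) = -10.78%, loss ≈ 23046 × 10.78/100 ≈ 2484.
Year 2021: gap = -2.8 × (7.94 - 5.78) = -6.048%, loss ≈ 23046 × 6.048/100 ≈ 1394.
Year 2022: gap = -2.8 × (10.02 - 5.78) = -11.872%, loss ≈ 23046 × 11.872/100 ≈ 2736.
Year 2023: gap = -2.8 × (9.29 - 5.78) = -9.828%, loss ≈ 23046 × 9.828/100 ≈ 2265.
Year 2024: gap = -2.8 × (10.96 - 5.78) = -14.504%, loss ≈ 23046 × 14.504/100 ≈ 3343.
Total lost output = 2484 + 1394 + 2736 + 2265 + 3343 = 12222 billion.

$12,222 billion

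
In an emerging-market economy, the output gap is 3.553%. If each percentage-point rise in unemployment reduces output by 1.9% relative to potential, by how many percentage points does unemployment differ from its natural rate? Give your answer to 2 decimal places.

-1.87 percentage points

Okun's law: output gap = -β × (u - u*), so u - u* = -(output gap)/β.
u - u* = -(3.553)/1.9 = -1.87 percentage points.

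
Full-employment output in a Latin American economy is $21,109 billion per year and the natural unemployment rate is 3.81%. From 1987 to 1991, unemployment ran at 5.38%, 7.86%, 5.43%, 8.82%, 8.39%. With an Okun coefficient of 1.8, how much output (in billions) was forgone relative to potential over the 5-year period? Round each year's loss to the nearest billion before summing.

$6,396 billion

Year 1987: gap = -1.8 × (5.38 - 3.81) = -2.826%, loss ≈ 21109 × 2.826/100 ≈ 597.
Year 1988: gap = -1.8 × (7.86 - 3.81) = -7.29%, loss ≈ 21109 × 7.29/100 ≈ 1539.
Year 1989: gap = -1.8 × (5.43 - 3.81) = -2.916%, loss ≈ 21109 × 2.916/100 ≈ 616.
Year 1990: gap = -1.8 × (8.82 - 3.81) = -9.018%, loss ≈ 21109 × 9.018/100 ≈ 1904.
Year 1991: gap = -1.8 × (8.39 - 3.81) = -8.244%, loss ≈ 21109 × 8.244/100 ≈ 1740.
Total lost output = 597 + 1539 + 616 + 1904 + 1740 = 6396 billion.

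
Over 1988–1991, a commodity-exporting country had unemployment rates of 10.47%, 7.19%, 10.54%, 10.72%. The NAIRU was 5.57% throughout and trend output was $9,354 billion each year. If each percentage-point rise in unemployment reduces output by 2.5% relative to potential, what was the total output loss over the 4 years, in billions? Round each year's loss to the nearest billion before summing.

Year 1988: gap = -2.5 × (10.47 - 5.57) = -12.25%, loss ≈ 9354 × 12.25/100 ≈ 1146.
Year 1989: gap = -2.5 × (7.19 - 5.57) = -4.05%, loss ≈ 9354 × 4.05/100 ≈ 379.
Year 1990: gap = -2.5 × (10.54 - 5.57) = -12.425%, loss ≈ 9354 × 12.425/100 ≈ 1162.
Year 1991: gap = -2.5 × (10.72 - 5.57) = -12.875%, loss ≈ 9354 × 12.875/100 ≈ 1204.
Total lost output = 1146 + 379 + 1162 + 1204 = 3891 billion.

$3,891 billion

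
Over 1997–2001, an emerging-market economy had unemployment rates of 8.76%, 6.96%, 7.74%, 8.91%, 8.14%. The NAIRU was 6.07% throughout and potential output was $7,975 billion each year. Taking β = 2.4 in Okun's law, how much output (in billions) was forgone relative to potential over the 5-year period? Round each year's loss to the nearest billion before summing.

$1,945 billion

Year 1997: gap = -2.4 × (8.76 - 6.07) = -6.456%, loss ≈ 7975 × 6.456/100 ≈ 515.
Year 1998: gap = -2.4 × (6.96 - 6.07) = -2.136%, loss ≈ 7975 × 2.136/100 ≈ 170.
Year 1999: gap = -2.4 × (7.74 - 6.07) = -4.008%, loss ≈ 7975 × 4.008/100 ≈ 320.
Year 2000: gap = -2.4 × (8.91 - 6.07) = -6.816%, loss ≈ 7975 × 6.816/100 ≈ 544.
Year 2001: gap = -2.4 × (8.14 - 6.07) = -4.968%, loss ≈ 7975 × 4.968/100 ≈ 396.
Total lost output = 515 + 170 + 320 + 544 + 396 = 1945 billion.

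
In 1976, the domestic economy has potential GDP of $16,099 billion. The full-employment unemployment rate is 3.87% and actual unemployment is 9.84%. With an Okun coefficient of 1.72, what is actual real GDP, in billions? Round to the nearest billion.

Unemployment gap = 9.84 - 3.87 = 5.97 points, so the output gap is -1.72 × 5.97 = -10.2684%.
Actual GDP = 16099 × (1 - 10.2684/100) = 16099 × 0.897316 ≈ 14446 billion.

$14,446 billion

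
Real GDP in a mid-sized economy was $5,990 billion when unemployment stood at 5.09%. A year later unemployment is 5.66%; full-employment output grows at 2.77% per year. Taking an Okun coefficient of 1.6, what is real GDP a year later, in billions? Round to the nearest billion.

$6,101 billion

Δu = 5.66 - 5.09 = 0.57 points.
Okun's law (growth form): g_Y = g_Y* - β × Δu = 2.77 - 1.6 × (0.57) = 2.77 - 0.912 = 1.858%.
Real GDP in the next year = 5990 × (1 + 1.858/100) = 5990 × 1.01858 ≈ 6101 billion.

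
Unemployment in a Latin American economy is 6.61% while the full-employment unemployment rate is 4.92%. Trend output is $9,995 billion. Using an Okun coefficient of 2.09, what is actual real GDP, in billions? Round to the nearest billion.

$9,642 billion

Unemployment gap = 6.61 - 4.92 = 1.69 points, so the output gap is -2.09 × 1.69 = -3.5321%.
Actual GDP = 9995 × (1 - 3.5321/100) = 9995 × 0.964679 ≈ 9642 billion.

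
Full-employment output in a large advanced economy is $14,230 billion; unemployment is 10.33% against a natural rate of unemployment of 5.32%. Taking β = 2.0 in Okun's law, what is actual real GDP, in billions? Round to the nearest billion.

$12,804 billion

Unemployment gap = 10.33 - 5.32 = 5.01 points, so the output gap is -2 × 5.01 = -10.02%.
Actual GDP = 14230 × (1 - 10.02/100) = 14230 × 0.8998 ≈ 12804 billion.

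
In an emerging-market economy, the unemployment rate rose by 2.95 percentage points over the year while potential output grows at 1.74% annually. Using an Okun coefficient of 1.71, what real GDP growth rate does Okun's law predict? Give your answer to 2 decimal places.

-3.30%

Growth-rate Okun's law: g_Y = g_Y* - β × Δu.
g_Y = 1.74 - 1.71 × (2.95) = 1.74 - 5.0445 = -3.3045%, i.e. -3.30% to 2 d.p.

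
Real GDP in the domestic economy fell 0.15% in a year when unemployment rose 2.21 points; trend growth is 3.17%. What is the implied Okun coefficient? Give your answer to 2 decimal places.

Growth form: g_Y = g_Y* - β × Δu, so β = (g_Y* - g_Y)/Δu.
β = (3.17 + 0.15)/2.21 = 3.32/2.21 = 1.50.

β ≈ 1.50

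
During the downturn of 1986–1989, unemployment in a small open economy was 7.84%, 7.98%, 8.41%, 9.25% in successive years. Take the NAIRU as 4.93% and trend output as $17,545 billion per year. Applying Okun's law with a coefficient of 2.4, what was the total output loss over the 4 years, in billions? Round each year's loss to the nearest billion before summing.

Year 1986: gap = -2.4 × (7.84 - 4.93) = -6.984%, loss ≈ 17545 × 6.984/100 ≈ 1225.
Year 1987: gap = -2.4 × (7.98 - 4.93) = -7.32%, loss ≈ 17545 × 7.32/100 ≈ 1284.
Year 1988: gap = -2.4 × (8.41 - 4.93) = -8.352%, loss ≈ 17545 × 8.352/100 ≈ 1465.
Year 1989: gap = -2.4 × (9.25 - 4.93) = -10.368%, loss ≈ 17545 × 10.368/100 ≈ 1819.
Total lost output = 1225 + 1284 + 1465 + 1819 = 5793 billion.

$5,793 billion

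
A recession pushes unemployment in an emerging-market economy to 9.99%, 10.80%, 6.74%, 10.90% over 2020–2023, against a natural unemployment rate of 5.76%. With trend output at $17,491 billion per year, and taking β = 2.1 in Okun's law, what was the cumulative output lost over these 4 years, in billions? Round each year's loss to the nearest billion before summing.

Year 2020: gap = -2.1 × (9.99 - 5.76) = -8.883%, loss ≈ 17491 × 8.883/100 ≈ 1554.
Year 2021: gap = -2.1 × (10.8 - 5.76) = -10.584%, loss ≈ 17491 × 10.584/100 ≈ 1851.
Year 2022: gap = -2.1 × (6.74 - 5.76) = -2.058%, loss ≈ 17491 × 2.058/100 ≈ 360.
Year 2023: gap = -2.1 × (10.9 - 5.76) = -10.794%, loss ≈ 17491 × 10.794/100 ≈ 1888.
Total lost output = 1554 + 1851 + 360 + 1888 = 5653 billion.

$5,653 billion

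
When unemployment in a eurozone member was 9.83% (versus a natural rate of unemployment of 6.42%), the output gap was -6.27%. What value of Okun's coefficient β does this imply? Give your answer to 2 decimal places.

Okun's law: output gap = -β × (u - u*).
-6.27 = -β × (9.83 - 6.42) = -β × 3.41, so β = 6.27/3.41 = 1.84.

β ≈ 1.84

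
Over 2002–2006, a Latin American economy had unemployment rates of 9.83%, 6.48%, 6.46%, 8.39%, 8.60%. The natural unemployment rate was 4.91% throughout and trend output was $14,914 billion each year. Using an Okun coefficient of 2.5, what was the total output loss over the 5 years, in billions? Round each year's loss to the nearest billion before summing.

$5,671 billion

Year 2002: gap = -2.5 × (9.83 - 4.91) = -12.3%, loss ≈ 14914 × 12.3/100 ≈ 1834.
Year 2003: gap = -2.5 × (6.48 - 4.91) = -3.925%, loss ≈ 14914 × 3.925/100 ≈ 585.
Year 2004: gap = -2.5 × (6.46 - 4.91) = -3.875%, loss ≈ 14914 × 3.875/100 ≈ 578.
Year 2005: gap = -2.5 × (8.39 - 4.91) = -8.7%, loss ≈ 14914 × 8.7/100 ≈ 1298.
Year 2006: gap = -2.5 × (8.6 - 4.91) = -9.225%, loss ≈ 14914 × 9.225/100 ≈ 1376.
Total lost output = 1834 + 585 + 578 + 1298 + 1376 = 5671 billion.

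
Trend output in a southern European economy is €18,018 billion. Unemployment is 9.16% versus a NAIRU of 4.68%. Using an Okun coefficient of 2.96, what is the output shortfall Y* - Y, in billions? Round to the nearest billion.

Output gap = -2.96 × (9.16 - 4.68) = -2.96 × 4.48 = -13.2608%.
Actual GDP ≈ 18018 × 0.867392 ≈ 15629 billion, so the shortfall is 18018 - 15629 = 2389 billion.

€2,389 billion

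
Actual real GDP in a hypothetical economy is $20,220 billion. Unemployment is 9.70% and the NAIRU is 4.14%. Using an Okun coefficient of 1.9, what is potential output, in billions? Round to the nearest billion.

Unemployment gap = 9.7 - 4.14 = 5.56 points, so output gap = -1.9 × 5.56 = -10.564%.
Since Y = Y* × (1 + gap/100), Y* = 20220/0.89436 ≈ 22608 billion.

$22,608 billion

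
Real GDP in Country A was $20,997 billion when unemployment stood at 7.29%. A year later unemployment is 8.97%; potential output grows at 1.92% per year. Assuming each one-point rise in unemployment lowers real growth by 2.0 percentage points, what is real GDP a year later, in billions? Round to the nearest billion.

$20,695 billion

Δu = 8.97 - 7.29 = 1.68 points.
Okun's law (growth form): g_Y = g_Y* - β × Δu = 1.92 - 2.0 × (1.68) = 1.92 - 3.36 = -1.44%.
Real GDP in the next year = 20997 × (1 - 1.44/100) = 20997 × 0.9856 ≈ 20695 billion.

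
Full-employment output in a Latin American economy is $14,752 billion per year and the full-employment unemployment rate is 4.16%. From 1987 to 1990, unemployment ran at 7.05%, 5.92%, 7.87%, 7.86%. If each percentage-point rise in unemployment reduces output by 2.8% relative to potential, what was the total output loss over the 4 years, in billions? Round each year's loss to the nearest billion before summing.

$4,981 billion

Year 1987: gap = -2.8 × (7.05 - 4.16) = -8.092%, loss ≈ 14752 × 8.092/100 ≈ 1194.
Year 1988: gap = -2.8 × (5.92 - 4.16) = -4.928%, loss ≈ 14752 × 4.928/100 ≈ 727.
Year 1989: gap = -2.8 × (7.87 - 4.16) = -10.388%, loss ≈ 14752 × 10.388/100 ≈ 1532.
Year 1990: gap = -2.8 × (7.86 - 4.16) = -10.36%, loss ≈ 14752 × 10.36/100 ≈ 1528.
Total lost output = 1194 + 727 + 1532 + 1528 = 4981 billion.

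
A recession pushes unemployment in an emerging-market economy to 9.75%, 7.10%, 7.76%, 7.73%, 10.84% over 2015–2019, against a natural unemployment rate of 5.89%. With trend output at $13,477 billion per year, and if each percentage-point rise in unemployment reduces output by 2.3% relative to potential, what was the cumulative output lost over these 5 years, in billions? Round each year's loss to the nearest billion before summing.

Year 2015: gap = -2.3 × (9.75 - 5.89) = -8.878%, loss ≈ 13477 × 8.878/100 ≈ 1196.
Year 2016: gap = -2.3 × (7.1 - 5.89) = -2.783%, loss ≈ 13477 × 2.783/100 ≈ 375.
Year 2017: gap = -2.3 × (7.76 - 5.89) = -4.301%, loss ≈ 13477 × 4.301/100 ≈ 580.
Year 2018: gap = -2.3 × (7.73 - 5.89) = -4.232%, loss ≈ 13477 × 4.232/100 ≈ 570.
Year 2019: gap = -2.3 × (10.84 - 5.89) = -11.385%, loss ≈ 13477 × 11.385/100 ≈ 1534.
Total lost output = 1196 + 375 + 580 + 570 + 1534 = 4255 billion.

$4,255 billion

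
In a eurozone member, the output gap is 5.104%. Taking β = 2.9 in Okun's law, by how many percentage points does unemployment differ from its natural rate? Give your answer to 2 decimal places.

-1.76 percentage points

Okun's law: output gap = -β × (u - u*), so u - u* = -(output gap)/β.
u - u* = -(5.104)/2.9 = -1.76 percentage points.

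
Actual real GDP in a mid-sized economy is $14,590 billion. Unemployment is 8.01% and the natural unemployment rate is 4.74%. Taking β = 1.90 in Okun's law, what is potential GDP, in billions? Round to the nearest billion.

Unemployment gap = 8.01 - 4.74 = 3.27 points, so output gap = -1.9 × 3.27 = -6.213%.
Since Y = Y* × (1 + gap/100), Y* = 14590/0.93787 ≈ 15557 billion.

$15,557 billion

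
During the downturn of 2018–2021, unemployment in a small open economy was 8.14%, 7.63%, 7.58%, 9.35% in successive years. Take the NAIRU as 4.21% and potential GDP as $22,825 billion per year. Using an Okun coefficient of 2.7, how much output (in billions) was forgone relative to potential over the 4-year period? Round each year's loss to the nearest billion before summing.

$9,775 billion

Year 2018: gap = -2.7 × (8.14 - 4.21) = -10.611%, loss ≈ 22825 × 10.611/100 ≈ 2422.
Year 2019: gap = -2.7 × (7.63 - 4.21) = -9.234%, loss ≈ 22825 × 9.234/100 ≈ 2108.
Year 2020: gap = -2.7 × (7.58 - 4.21) = -9.099%, loss ≈ 22825 × 9.099/100 ≈ 2077.
Year 2021: gap = -2.7 × (9.35 - 4.21) = -13.878%, loss ≈ 22825 × 13.878/100 ≈ 3168.
Total lost output = 2422 + 2108 + 2077 + 3168 = 9775 billion.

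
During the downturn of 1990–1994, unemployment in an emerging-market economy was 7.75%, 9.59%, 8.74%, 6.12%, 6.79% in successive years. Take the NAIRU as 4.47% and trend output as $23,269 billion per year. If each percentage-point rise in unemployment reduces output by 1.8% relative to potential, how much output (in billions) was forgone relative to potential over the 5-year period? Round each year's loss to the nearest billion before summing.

Year 1990: gap = -1.8 × (7.75 - 4.47) = -5.904%, loss ≈ 23269 × 5.904/100 ≈ 1374.
Year 1991: gap = -1.8 × (9.59 - 4.47) = -9.216%, loss ≈ 23269 × 9.216/100 ≈ 2144.
Year 1992: gap = -1.8 × (8.74 - 4.47) = -7.686%, loss ≈ 23269 × 7.686/100 ≈ 1788.
Year 1993: gap = -1.8 × (6.12 - 4.47) = -2.97%, loss ≈ 23269 × 2.97/100 ≈ 691.
Year 1994: gap = -1.8 × (6.79 - 4.47) = -4.176%, loss ≈ 23269 × 4.176/100 ≈ 972.
Total lost output = 1374 + 2144 + 1788 + 691 + 972 = 6969 billion.

$6,969 billion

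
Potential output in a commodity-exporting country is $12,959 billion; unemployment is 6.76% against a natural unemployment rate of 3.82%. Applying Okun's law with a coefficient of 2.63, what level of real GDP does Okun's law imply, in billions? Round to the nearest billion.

Unemployment gap = 6.76 - 3.82 = 2.94 points, so the output gap is -2.63 × 2.94 = -7.7322%.
Actual GDP = 12959 × (1 - 7.7322/100) = 12959 × 0.922678 ≈ 11957 billion.

$11,957 billion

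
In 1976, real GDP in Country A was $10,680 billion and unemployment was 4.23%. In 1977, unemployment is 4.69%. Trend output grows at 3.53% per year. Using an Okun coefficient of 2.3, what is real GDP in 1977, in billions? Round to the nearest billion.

Δu = 4.69 - 4.23 = 0.46 points.
Okun's law (growth form): g_Y = g_Y* - β × Δu = 3.53 - 2.3 × (0.46) = 3.53 - 1.058 = 2.472%.
Real GDP in the next year = 10680 × (1 + 2.472/100) = 10680 × 1.02472 ≈ 10944 billion.

$10,944 billion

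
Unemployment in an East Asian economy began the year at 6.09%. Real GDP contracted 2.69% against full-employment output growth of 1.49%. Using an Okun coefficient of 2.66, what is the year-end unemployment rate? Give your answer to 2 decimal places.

Growth-rate Okun's law: g_Y = g_Y* - β × Δu, so Δu = (g_Y* - g_Y)/β.
Δu = (1.49 + 2.69)/2.66 = 4.18/2.66 = 1.57 percentage points.
Year-end unemployment = 6.09 + 1.57 = 7.66%.

7.66%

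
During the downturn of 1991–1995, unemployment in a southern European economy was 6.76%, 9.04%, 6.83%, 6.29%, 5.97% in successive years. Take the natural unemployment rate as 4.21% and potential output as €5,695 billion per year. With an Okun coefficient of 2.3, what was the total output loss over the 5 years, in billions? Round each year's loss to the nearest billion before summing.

€1,813 billion

Year 1991: gap = -2.3 × (6.76 - 4.21) = -5.865%, loss ≈ 5695 × 5.865/100 ≈ 334.
Year 1992: gap = -2.3 × (9.04 - 4.21) = -11.109%, loss ≈ 5695 × 11.109/100 ≈ 633.
Year 1993: gap = -2.3 × (6.83 - 4.21) = -6.026%, loss ≈ 5695 × 6.026/100 ≈ 343.
Year 1994: gap = -2.3 × (6.29 - 4.21) = -4.784%, loss ≈ 5695 × 4.784/100 ≈ 272.
Year 1995: gap = -2.3 × (5.97 - 4.21) = -4.048%, loss ≈ 5695 × 4.048/100 ≈ 231.
Total lost output = 334 + 633 + 343 + 272 + 231 = 1813 billion.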